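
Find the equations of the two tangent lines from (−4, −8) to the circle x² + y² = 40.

3x + y = −20 and x − 3y = 20

A line y − (−8) = m(x − (−4)) is tangent when its distance from (0, 0) is 2√10:
(4m − (8))² = 40(m² + 1)
3m² + 8m − 3 = 0, so m = −3 or m = 1/3.
With m = −3: 3x + y = −20. With m = 1/3: x − 3y = 20.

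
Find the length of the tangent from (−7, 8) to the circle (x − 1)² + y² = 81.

√47

The centre is (1, 0) and r = 9. The square of the distance from P to the centre is 64 + 64 = 128.
By the tangent–radius right angle, tangent length = √(|PO|² − r²) = √47.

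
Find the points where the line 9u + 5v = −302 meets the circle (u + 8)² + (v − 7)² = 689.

Express v = (−302 − 9u)/5 and substitute into the circle:
106u² + 6466u + 97944 = 0  ⟹  u² + 61u + 924 = 0
u = −28 or u = −33, giving (−28, −10) and (−33, −1).

(−33, −1) and (−28, −10)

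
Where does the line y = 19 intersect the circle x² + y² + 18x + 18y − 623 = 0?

(−10, 19) and (−8, 19)

From the line, y = 19. Substituting:
x² + 18x + 80 = 0
x = −8 or x = −10, giving (−8, 19) and (−10, 19).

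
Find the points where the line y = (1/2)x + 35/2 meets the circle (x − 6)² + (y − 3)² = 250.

Substitute y = (35 + x)/2:
5x² + 10x − 15 = 0  ⟹  x² + 2x − 3 = 0
x = 1 or x = −3, giving (1, 18) and (−3, 16).

(−3, 16) and (1, 18)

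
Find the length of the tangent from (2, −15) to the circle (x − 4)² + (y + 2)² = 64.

Centre (4, −2), r² = 64. |PO|² = (−2)² + (−13)² = 173.
The tangent meets the radius at right angles, so tangent² = |PO|² − r² = 173 − 64 = 109.

√109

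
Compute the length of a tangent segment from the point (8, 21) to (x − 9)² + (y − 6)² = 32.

√194

The centre is (9, 6) and r = 4√2. The square of the distance from P to the centre is 1 + 225 = 226.
The tangent meets the radius at right angles, so tangent² = |PO|² − r² = 226 − 32 = 194.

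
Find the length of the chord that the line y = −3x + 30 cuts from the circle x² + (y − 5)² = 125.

Centre (0, 5), r² = 125. Perpendicular distance d from centre to line = |−25| / √10 = 25/√10.
Half the chord is √(r² − d²) = √(125/2), so the full chord is 5√10.

5√10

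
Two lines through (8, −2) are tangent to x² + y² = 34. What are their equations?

Let a tangent through (8, −2) have slope m. Its distance from (0, 0) must equal √34:
(−8m − (2))² = 34(m² + 1)
15m² + 16m − 15 = 0, so m = 3/5 or m = −5/3.
Through (8, −2) these give 3x − 5y = 34 and 5x + 3y = 34.

3x − 5y = 34 and 5x + 3y = 34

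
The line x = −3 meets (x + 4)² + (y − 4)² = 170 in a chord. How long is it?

The line gives x = −3. Substituting into the circle:
y² − 8y − 153 = 0
y = 17 or y = −9, giving (−3, 17) and (−3, −9).
Chord length = distance between (−3, 17) and (−3, −9) = √676 = 26.

26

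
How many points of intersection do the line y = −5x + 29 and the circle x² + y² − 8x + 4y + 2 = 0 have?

2

Substituting the line into the circle gives 26x² − 318x + 959 = 0.
Discriminant = (−318)² − 4·26·(959) = 1388 > 0.
Two real roots: the line is a secant.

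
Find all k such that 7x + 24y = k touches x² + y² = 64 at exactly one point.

k = −200 or k = 200

For a tangent, require d(centre, line) = r = 8.
|7·0 + 24·0 − k| / √625 = 8
|k| = 8·25, so k = 200 or k = −200.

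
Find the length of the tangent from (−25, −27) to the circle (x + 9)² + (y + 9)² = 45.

The centre is (−9, −9) and r = 3√5. The square of the distance from P to the centre is 256 + 324 = 580.
By the tangent–radius right angle, tangent length = √(|PO|² − r²) = √535.

√535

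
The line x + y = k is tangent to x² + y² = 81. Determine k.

k = ±9√2

For a tangent, require d(centre, line) = r = 9.
|1·0 + 1·0 − k| / √2 = 9
|k| = 9√2.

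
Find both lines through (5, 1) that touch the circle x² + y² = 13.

3x − 2y = 13 and 2x + 3y = 13

A line y − (1) = m(x − (5)) is tangent when its distance from (0, 0) is √13:
(−5m − (−1))² = 13(m² + 1)
6m² − 5m − 6 = 0, so m = 3/2 or m = −2/3.
Through (5, 1) these give 3x − 2y = 13 and 2x + 3y = 13.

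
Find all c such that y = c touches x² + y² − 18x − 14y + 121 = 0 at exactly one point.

c = 4 or c = 10

Tangency holds when the distance from the centre (9, 7) to the line equals the radius 3:
|0·9 + 1·7 − c| / √1 = 3
|c − (7)| = 3, so c = 10 or c = 4.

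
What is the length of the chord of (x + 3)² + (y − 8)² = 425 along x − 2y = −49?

From the line, y = (49 + x)/2. Substituting:
5x² + 90x − 575 = 0  ⟹  x² + 18x − 115 = 0
x = 5 or x = −23, giving (5, 27) and (−23, 13).
Chord length = distance between (5, 27) and (−23, 13) = √980 = 14√5.

14√5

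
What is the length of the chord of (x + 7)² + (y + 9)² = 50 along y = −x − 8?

6√2

Substitute y = −x − 8:
2x² + 12x = 0  ⟹  x² + 6x = 0
x = 0 or x = −6, giving (0, −8) and (−6, −2).
|(0, −8) − (−6, −2)| = √((6)² + (−6)²) = 6√2.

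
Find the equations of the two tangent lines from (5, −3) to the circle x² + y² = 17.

x − 4y = 17 and 4x + y = 17

A line y − (−3) = m(x − (5)) is tangent when its distance from (0, 0) is √17:
(−5m − (3))² = 17(m² + 1)
4m² + 15m − 4 = 0, so m = 1/4 or m = −4.
Through (5, −3) these give x − 4y = 17 and 4x + y = 17.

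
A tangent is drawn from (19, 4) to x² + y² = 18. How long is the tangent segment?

√359

Centre (0, 0), r² = 18. |PO|² = (19)² + (4)² = 377.
Power of the point: PT² = |PO|² − r² = 359, so PT = √359.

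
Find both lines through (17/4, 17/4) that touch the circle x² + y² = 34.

Let a tangent through (17/4, 17/4) have slope m. Its distance from (0, 0) must equal √34:
(−17/4m − (−17/4))² = 34(m² + 1)
15m² + 34m + 15 = 0, so m = −3/5 or m = −5/3.
Through (17/4, 17/4) these give 3x + 5y = 34 and 5x + 3y = 34.

3x + 5y = 34 and 5x + 3y = 34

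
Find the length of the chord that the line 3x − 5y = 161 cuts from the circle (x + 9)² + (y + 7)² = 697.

The distance from (−9, −7) to the line is 153/√34, and r² = 697.
Chord = 2√(r² − d²) = 2·√(17/2) = √34.

√34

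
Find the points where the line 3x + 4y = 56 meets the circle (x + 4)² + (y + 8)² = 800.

Substitute y = (56 − 3x)/4:
25x² − 400x − 4800 = 0  ⟹  x² − 16x − 192 = 0
x = 24 or x = −8, giving (24, −4) and (−8, 20).

(−8, 20) and (24, −4)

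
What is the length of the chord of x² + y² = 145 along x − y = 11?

The distance from (0, 0) to the line is 11/√2, and r² = 145.
Half the chord is √(r² − d²) = √(169/2), so the full chord is 13√2.

13√2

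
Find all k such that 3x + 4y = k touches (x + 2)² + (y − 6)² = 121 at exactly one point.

The line touches the circle iff its distance from (−2, 6) is 11:
|3·(−2) + 4·6 − k| / √25 = 11
|k − (18)| = 11·5, so k = 73 or k = −37.

k = −37 or k = 73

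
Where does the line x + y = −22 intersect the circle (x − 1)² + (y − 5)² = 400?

(−15, −7) and (−11, −11)

Substitute y = −x − 22:
2x² + 52x + 330 = 0  ⟹  x² + 26x + 165 = 0
x = −11 or x = −15, giving (−11, −11) and (−15, −7).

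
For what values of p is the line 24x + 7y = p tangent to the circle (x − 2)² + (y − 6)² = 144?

The line touches the circle iff its distance from (2, 6) is 12:
|24·2 + 7·6 − p| / √625 = 12
|p − (90)| = 12·25, so p = 390 or p = −210.

p = −210 or p = 390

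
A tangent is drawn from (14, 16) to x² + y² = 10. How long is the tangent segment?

√442

With centre O = (0, 0), |OP|² = 452 and r² = 10.
The tangent meets the radius at right angles, so tangent² = |PO|² − r² = 452 − 10 = 442.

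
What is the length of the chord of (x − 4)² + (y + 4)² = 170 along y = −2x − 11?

10√5

Express y = −2x − 11 and substitute into the circle:
5x² + 20x − 105 = 0  ⟹  x² + 4x − 21 = 0
x = 3 or x = −7, giving (3, −17) and (−7, 3).
Chord length = distance between (3, −17) and (−7, 3) = √500 = 10√5.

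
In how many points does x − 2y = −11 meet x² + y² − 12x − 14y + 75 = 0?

2

d² = (1·6 − 2·7 − (−11))²/5 = 9/5; r² = 10.
Since d² < r², the line cuts the circle twice.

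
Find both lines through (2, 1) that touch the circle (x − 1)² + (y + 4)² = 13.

3x + 2y = 8 and 2x − 3y = 1

Write the tangent as mx − y + (1 − m·(2)) = 0 and set its distance from the centre to √13:
[m·(−1) − (−5)]² = 13(m² + 1)
6m² + 5m − 6 = 0, so m = −3/2 or m = 2/3.
Through (2, 1) these give 3x + 2y = 8 and 2x − 3y = 1.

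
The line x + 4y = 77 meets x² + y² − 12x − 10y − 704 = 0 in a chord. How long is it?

Express y = (77 − x)/4 and substitute into the circle:
17x² − 306x − 8415 = 0  ⟹  x² − 18x − 495 = 0
x = 33 or x = −15, giving (33, 11) and (−15, 23).
|(33, 11) − (−15, 23)| = √((48)² + (−12)²) = 12√17.

12√17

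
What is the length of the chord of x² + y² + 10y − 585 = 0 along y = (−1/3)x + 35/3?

Express y = (35 − x)/3 and substitute into the circle:
10x² − 100x − 2990 = 0  ⟹  x² − 10x − 299 = 0
x = 23 or x = −13, giving (23, 4) and (−13, 16).
|(23, 4) − (−13, 16)| = √((36)² + (−12)²) = 12√10.

12√10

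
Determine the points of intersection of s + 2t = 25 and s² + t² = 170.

(−1, 13) and (11, 7)

Substitute t = (25 − s)/2:
5s² − 50s − 55 = 0  ⟹  s² − 10s − 11 = 0
s = 11 or s = −1, giving (11, 7) and (−1, 13).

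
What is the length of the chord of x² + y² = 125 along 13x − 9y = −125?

5√10

The distance from (0, 0) to the line is 125/√250, and r² = 125.
Half the chord is √(r² − d²) = √(125/2), so the full chord is 5√10.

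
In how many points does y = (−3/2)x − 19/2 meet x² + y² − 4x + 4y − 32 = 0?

2

Centre (2, −2), r² = 40. Distance² from centre to line = (21)²/13 = 441/13.
Since d² < r², the line cuts the circle twice.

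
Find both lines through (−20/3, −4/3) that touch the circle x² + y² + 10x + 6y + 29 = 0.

Write the tangent as mx − y + (−4/3 − m·(−20/3)) = 0 and set its distance from the centre to √5:
[m·(5/3) − (−5/3)]² = 5(m² + 1)
2m² − 5m + 2 = 0, so m = 1/2 or m = 2.
Through (−20/3, −4/3) these give x − 2y = −4 and 2x − y = −12.

x − 2y = −4 and 2x − y = −12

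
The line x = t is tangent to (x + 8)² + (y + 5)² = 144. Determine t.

t = −20 or t = 4

Tangency holds when the distance from the centre (−8, −5) to the line equals the radius 12:
|1·(−8) + 0·(−5) − t| / √1 = 12
|t − (−8)| = 12, so t = 4 or t = −20.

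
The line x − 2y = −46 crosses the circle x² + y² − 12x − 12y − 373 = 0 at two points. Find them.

Substitute y = (46 + x)/2:
5x² + 20x − 480 = 0  ⟹  x² + 4x − 96 = 0
x = 8 or x = −12, giving (8, 27) and (−12, 17).

(−12, 17) and (8, 27)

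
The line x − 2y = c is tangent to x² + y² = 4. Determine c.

c = ±2√5

The line touches the circle iff its distance from (0, 0) is 2:
|1·0 − 2·0 − c| / √5 = 2
|c| = 2√5.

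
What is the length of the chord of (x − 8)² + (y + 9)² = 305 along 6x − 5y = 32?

4√61

The distance from (8, −9) to the line is 61/√61, and r² = 305.
Half the chord is √(r² − d²) = √(244), so the full chord is 4√61.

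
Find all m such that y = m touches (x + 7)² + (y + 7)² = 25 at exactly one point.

For a tangent, require d(centre, line) = r = 5.
|0·(−7) + 1·(−7) − m| / √1 = 5
|m − (−7)| = 5, so m = −2 or m = −12.

m = −12 or m = −2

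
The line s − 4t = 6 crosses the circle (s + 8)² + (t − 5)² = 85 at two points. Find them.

(−10, −4) and (−2, −2)

Express t = (−6 + s)/4 and substitute into the circle:
17s² + 204s + 340 = 0  ⟹  s² + 12s + 20 = 0
s = −2 or s = −10, giving (−2, −2) and (−10, −4).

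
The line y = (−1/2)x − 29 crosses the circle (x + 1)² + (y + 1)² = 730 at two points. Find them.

From the line, y = (−58 − x)/2. Substituting:
5x² + 120x + 220 = 0  ⟹  x² + 24x + 44 = 0
x = −2 or x = −22, giving (−2, −28) and (−22, −18).

(−22, −18) and (−2, −28)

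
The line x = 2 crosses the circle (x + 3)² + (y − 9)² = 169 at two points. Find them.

(2, −3) and (2, 21)

The line gives x = 2. Substituting into the circle:
y² − 18y − 63 = 0
y = 21 or y = −3, giving (2, 21) and (2, −3).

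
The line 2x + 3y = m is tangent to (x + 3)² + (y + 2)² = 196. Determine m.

m = −12 ± 14√13

For a tangent, require d(centre, line) = r = 14.
|2·(−3) + 3·(−2) − m| / √13 = 14
|m − (−12)| = 14√13.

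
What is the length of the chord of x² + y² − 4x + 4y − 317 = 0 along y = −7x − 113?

5√2

Express y = −7x − 113 and substitute into the circle:
50x² + 1550x + 12000 = 0  ⟹  x² + 31x + 240 = 0
x = −15 or x = −16, giving (−15, −8) and (−16, −1).
|(−15, −8) − (−16, −1)| = √((1)² + (−7)²) = 5√2.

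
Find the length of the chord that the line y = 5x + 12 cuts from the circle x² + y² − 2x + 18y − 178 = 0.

The distance from (1, −9) to the line is 26/√26, and r² = 260.
Half the chord is √(r² − d²) = √(234), so the full chord is 6√26.

6√26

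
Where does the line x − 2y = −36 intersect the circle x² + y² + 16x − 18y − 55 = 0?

Substitute y = (36 + x)/2:
5x² + 100x − 220 = 0  ⟹  x² + 20x − 44 = 0
x = 2 or x = −22, giving (2, 19) and (−22, 7).

(−22, 7) and (2, 19)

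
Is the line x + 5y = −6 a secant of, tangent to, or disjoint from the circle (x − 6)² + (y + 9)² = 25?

disjoint

d² = (1·6 + 5·(−9) − (−6))²/26 = 1089/26; r² = 25.
Since d² > r², the line lies outside the circle.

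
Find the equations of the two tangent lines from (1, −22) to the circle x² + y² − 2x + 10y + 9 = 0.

Let a tangent through (1, −22) have slope m. Its distance from (1, −5) must equal √17:
[m·(0) − (17)]² = 17(m² + 1)
m² − 16 = 0, so m = 4 or m = −4.
Through (1, −22) these give 4x − y = 26 and 4x + y = −18.

4x − y = 26 and 4x + y = −18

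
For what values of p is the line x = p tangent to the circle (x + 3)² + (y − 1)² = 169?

p = −16 or p = 10

For a tangent, require d(centre, line) = r = 13.
|1·(−3) + 0·1 − p| / √1 = 13
|p − (−3)| = 13, so p = 10 or p = −16.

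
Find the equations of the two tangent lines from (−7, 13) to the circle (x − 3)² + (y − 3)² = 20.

2x + y = −1 and x + 2y = 19

Write the tangent as mx − y + (13 − m·(−7)) = 0 and set its distance from the centre to 2√5:
[m·(10) − (−10)]² = 20(m² + 1)
2m² + 5m + 2 = 0, so m = −2 or m = −1/2.
With m = −2: 2x + y = −1. With m = −1/2: x + 2y = 19.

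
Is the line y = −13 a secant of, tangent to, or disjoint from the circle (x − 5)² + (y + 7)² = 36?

tangent

Centre (5, −7), r² = 36. Distance² from centre to line = (6)² = 36.
Since d² = r², the line is tangent.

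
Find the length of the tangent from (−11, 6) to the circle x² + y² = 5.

2√38

With centre O = (0, 0), |OP|² = 157 and r² = 5.
The tangent meets the radius at right angles, so tangent² = |PO|² − r² = 157 − 5 = 152.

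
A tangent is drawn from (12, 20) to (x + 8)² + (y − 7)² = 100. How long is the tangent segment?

Centre (−8, 7), r² = 100. |PO|² = (20)² + (13)² = 569.
By the tangent–radius right angle, tangent length = √(|PO|² − r²) = √469.

√469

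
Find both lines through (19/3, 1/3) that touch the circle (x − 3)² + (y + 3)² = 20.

Let a tangent through (19/3, 1/3) have slope m. Its distance from (3, −3) must equal 2√5:
[m·(−10/3) − (−10/3)]² = 20(m² + 1)
2m² + 5m + 2 = 0, so m = −1/2 or m = −2.
Through (19/3, 1/3) these give x + 2y = 7 and 2x + y = 13.

x + 2y = 7 and 2x + y = 13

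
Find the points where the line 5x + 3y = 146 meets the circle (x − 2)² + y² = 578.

From the line, y = (146 − 5x)/3. Substituting:
34x² − 1496x + 16150 = 0  ⟹  x² − 44x + 475 = 0
x = 25 or x = 19, giving (25, 7) and (19, 17).

(19, 17) and (25, 7)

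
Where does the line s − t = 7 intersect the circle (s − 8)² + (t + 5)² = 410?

(−9, −16) and (19, 12)

Substitute t = s − 7:
2s² − 20s − 342 = 0  ⟹  s² − 10s − 171 = 0
s = 19 or s = −9, giving (19, 12) and (−9, −16).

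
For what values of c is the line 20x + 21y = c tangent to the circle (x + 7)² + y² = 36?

c = −314 or c = 34

For a tangent, require d(centre, line) = r = 6.
|20·(−7) + 21·0 − c| / √841 = 6
|c − (−140)| = 6·29, so c = 34 or c = −314.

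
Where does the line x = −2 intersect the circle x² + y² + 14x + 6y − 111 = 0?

(−2, −15) and (−2, 9)

The line gives x = −2. Substituting into the circle:
y² + 6y − 135 = 0
y = 9 or y = −15, giving (−2, 9) and (−2, −15).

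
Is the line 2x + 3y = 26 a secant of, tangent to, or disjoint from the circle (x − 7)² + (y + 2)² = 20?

Substituting the line into the circle gives 13x² − 254x + 1285 = 0.
Discriminant = (−254)² − 4·13·(1285) = −2304 < 0.
No real roots: the line does not meet the circle.

disjoint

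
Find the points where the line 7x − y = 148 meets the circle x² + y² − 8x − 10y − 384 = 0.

Express y = 7x − 148 and substitute into the circle:
50x² − 2150x + 23000 = 0  ⟹  x² − 43x + 460 = 0
x = 23 or x = 20, giving (23, 13) and (20, −8).

(20, −8) and (23, 13)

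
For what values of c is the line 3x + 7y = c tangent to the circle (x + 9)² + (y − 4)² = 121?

The line touches the circle iff its distance from (−9, 4) is 11:
|3·(−9) + 7·4 − c| / √58 = 11
|c − (1)| = 11√58.

c = 1 ± 11√58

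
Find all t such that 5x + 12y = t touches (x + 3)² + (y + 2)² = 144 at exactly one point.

The line touches the circle iff its distance from (−3, −2) is 12:
|5·(−3) + 12·(−2) − t| / √169 = 12
|t − (−39)| = 12·13, so t = 117 or t = −195.

t = −195 or t = 117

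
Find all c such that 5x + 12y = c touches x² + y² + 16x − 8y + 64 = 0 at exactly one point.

Tangency holds when the distance from the centre (−8, 4) to the line equals the radius 4:
|5·(−8) + 12·4 − c| / √169 = 4
|c − (8)| = 4·13, so c = 60 or c = −44.

c = −44 or c = 60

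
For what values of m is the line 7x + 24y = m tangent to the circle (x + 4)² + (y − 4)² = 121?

The line touches the circle iff its distance from (−4, 4) is 11:
|7·(−4) + 24·4 − m| / √625 = 11
|m − (68)| = 11·25, so m = 343 or m = −207.

m = −207 or m = 343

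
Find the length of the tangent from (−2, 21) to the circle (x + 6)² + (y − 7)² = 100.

4√7

The centre is (−6, 7) and r = 10. The square of the distance from P to the centre is 16 + 196 = 212.
Power of the point: PT² = |PO|² − r² = 112, so PT = 4√7.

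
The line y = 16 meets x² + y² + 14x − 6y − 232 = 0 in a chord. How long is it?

22

Centre (−7, 3), r² = 290. Perpendicular distance d from centre to line = |−13| / √1 = 13.
Half the chord is √(r² − d²) = √(121), so the full chord is 22.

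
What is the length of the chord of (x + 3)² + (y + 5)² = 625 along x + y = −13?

35√2

From the line, y = −x − 13. Substituting:
2x² + 22x − 552 = 0  ⟹  x² + 11x − 276 = 0
x = 12 or x = −23, giving (12, −25) and (−23, 10).
Chord length = distance between (12, −25) and (−23, 10) = √2450 = 35√2.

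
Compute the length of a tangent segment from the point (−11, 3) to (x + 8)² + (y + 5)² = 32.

With centre O = (−8, −5), |OP|² = 73 and r² = 32.
By the tangent–radius right angle, tangent length = √(|PO|² − r²) = √41.

√41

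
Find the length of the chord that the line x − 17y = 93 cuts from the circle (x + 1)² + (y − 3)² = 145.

√290

From the line, y = (−93 + x)/17. Substituting:
290x² + 290x − 20880 = 0  ⟹  x² + x − 72 = 0
x = 8 or x = −9, giving (8, −5) and (−9, −6).
|(8, −5) − (−9, −6)| = √((17)² + (1)²) = √290.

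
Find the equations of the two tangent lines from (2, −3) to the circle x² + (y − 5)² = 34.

5x − 3y = 19 and 3x + 5y = −9

Write the tangent as mx − y + (−3 − m·(2)) = 0 and set its distance from the centre to √34:
[m·(−2) − (8)]² = 34(m² + 1)
15m² − 16m − 15 = 0, so m = 5/3 or m = −3/5.
With m = 5/3: 5x − 3y = 19. With m = −3/5: 3x + 5y = −9.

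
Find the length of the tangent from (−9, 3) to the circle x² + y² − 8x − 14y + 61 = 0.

√181

With centre O = (4, 7), |OP|² = 185 and r² = 4.
Power of the point: PT² = |PO|² − r² = 181, so PT = √181.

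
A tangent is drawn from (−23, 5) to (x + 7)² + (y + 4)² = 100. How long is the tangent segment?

√237

Centre (−7, −4), r² = 100. |PO|² = (−16)² + (9)² = 337.
By the tangent–radius right angle, tangent length = √(|PO|² − r²) = √237.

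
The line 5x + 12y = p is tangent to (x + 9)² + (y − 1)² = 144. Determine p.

For a tangent, require d(centre, line) = r = 12.
|5·(−9) + 12·1 − p| / √169 = 12
|p − (−33)| = 12·13, so p = 123 or p = −189.

p = −189 or p = 123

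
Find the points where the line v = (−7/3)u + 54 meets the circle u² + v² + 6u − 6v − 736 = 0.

(12, 26) and (24, −2)

Express v = (162 − 7u)/3 and substitute into the circle:
58u² − 2088u + 16704 = 0  ⟹  u² − 36u + 288 = 0
u = 24 or u = 12, giving (24, −2) and (12, 26).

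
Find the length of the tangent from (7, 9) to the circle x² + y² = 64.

√66

Centre (0, 0), r² = 64. |PO|² = (7)² + (9)² = 130.
The tangent meets the radius at right angles, so tangent² = |PO|² − r² = 130 − 64 = 66.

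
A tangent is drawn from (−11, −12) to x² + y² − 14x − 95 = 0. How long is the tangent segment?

18

With centre O = (7, 0), |OP|² = 468 and r² = 144.
Power of the point: PT² = |PO|² − r² = 324, so PT = 18.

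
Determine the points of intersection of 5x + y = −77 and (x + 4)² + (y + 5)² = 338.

(−17, 8) and (−11, −22)

Substitute y = −5x − 77:
26x² + 728x + 4862 = 0  ⟹  x² + 28x + 187 = 0
x = −11 or x = −17, giving (−11, −22) and (−17, 8).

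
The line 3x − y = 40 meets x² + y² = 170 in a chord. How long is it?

2√10

Express y = 3x − 40 and substitute into the circle:
10x² − 240x + 1430 = 0  ⟹  x² − 24x + 143 = 0
x = 13 or x = 11, giving (13, −1) and (11, −7).
|(13, −1) − (11, −7)| = √((2)² + (6)²) = 2√10.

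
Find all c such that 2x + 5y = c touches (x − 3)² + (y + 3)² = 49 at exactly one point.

Tangency holds when the distance from the centre (3, −3) to the line equals the radius 7:
|2·3 + 5·(−3) − c| / √29 = 7
|c − (−9)| = 7√29.

c = −9 ± 7√29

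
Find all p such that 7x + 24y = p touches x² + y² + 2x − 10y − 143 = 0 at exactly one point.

Tangency holds when the distance from the centre (−1, 5) to the line equals the radius 13:
|7·(−1) + 24·5 − p| / √625 = 13
|p − (113)| = 13·25, so p = 438 or p = −212.

p = −212 or p = 438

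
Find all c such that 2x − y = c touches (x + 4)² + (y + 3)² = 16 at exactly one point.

c = −5 ± 4√5

The line touches the circle iff its distance from (−4, −3) is 4:
|2·(−4) − 1·(−3) − c| / √5 = 4
|c − (−5)| = 4√5.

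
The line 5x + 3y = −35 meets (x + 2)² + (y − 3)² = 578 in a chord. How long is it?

8√34

Centre (−2, 3), r² = 578. Perpendicular distance d from centre to line = |34| / √34 = 34/√34.
Chord = 2√(r² − d²) = 2·√(544) = 8√34.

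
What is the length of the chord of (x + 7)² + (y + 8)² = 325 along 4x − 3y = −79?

20

Express y = (79 + 4x)/3 and substitute into the circle:
25x² + 950x + 8125 = 0  ⟹  x² + 38x + 325 = 0
x = −13 or x = −25, giving (−13, 9) and (−25, −7).
Chord length = distance between (−13, 9) and (−25, −7) = √400 = 20.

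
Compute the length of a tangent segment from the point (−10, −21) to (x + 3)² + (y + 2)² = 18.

14√2

With centre O = (−3, −2), |OP|² = 410 and r² = 18.
The tangent meets the radius at right angles, so tangent² = |PO|² − r² = 410 − 18 = 392.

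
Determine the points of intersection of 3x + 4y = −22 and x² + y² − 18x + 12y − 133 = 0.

(−6, −1) and (18, −19)

From the line, y = (−22 − 3x)/4. Substituting:
25x² − 300x − 2700 = 0  ⟹  x² − 12x − 108 = 0
x = 18 or x = −6, giving (18, −19) and (−6, −1).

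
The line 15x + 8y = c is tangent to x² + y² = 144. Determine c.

For a tangent, require d(centre, line) = r = 12.
|15·0 + 8·0 − c| / √289 = 12
|c| = 12·17, so c = 204 or c = −204.

c = −204 or c = 204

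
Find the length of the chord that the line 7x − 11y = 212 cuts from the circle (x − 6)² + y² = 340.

Substitute y = (−212 + 7x)/11:
170x² − 4420x + 8160 = 0  ⟹  x² − 26x + 48 = 0
x = 24 or x = 2, giving (24, −4) and (2, −18).
Chord length = distance between (24, −4) and (2, −18) = √680 = 2√170.

2√170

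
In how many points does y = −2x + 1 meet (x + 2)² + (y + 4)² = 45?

2

Substituting the line into the circle gives 5x² − 16x − 16 = 0.
Discriminant = (−16)² − 4·5·(−16) = 576 > 0.
Two real roots: the line is a secant.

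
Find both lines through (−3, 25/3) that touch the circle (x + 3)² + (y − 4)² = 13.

A line y − (25/3) = m(x − (−3)) is tangent when its distance from (−3, 4) is √13:
(0m − (−13/3))² = 13(m² + 1)
9m² − 4 = 0, so m = 2/3 or m = −2/3.
Through (−3, 25/3) these give 2x − 3y = −31 and 2x + 3y = 19.

2x − 3y = −31 and 2x + 3y = 19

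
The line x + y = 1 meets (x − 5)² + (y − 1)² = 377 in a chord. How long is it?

27√2

From the line, y = −x + 1. Substituting:
2x² − 10x − 352 = 0  ⟹  x² − 5x − 176 = 0
x = 16 or x = −11, giving (16, −15) and (−11, 12).
|(16, −15) − (−11, 12)| = √((27)² + (−27)²) = 27√2.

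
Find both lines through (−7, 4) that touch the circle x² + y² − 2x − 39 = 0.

Write the tangent as mx − y + (4 − m·(−7)) = 0 and set its distance from the centre to 2√10:
(8m − (−4))² = 40(m² + 1)
3m² + 8m − 3 = 0, so m = 1/3 or m = −3.
With m = 1/3: x − 3y = −19. With m = −3: 3x + y = −17.

x − 3y = −19 and 3x + y = −17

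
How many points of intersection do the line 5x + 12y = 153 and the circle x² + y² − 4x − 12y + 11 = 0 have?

Centre (2, 6), r² = 29. Distance² from centre to line = (−71)²/169 = 5041/169.
Since d² > r², the line lies outside the circle.

0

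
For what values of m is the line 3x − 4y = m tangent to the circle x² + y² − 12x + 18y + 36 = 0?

The line touches the circle iff its distance from (6, −9) is 9:
|3·6 − 4·(−9) − m| / √25 = 9
|m − (54)| = 9·5, so m = 99 or m = 9.

m = 9 or m = 99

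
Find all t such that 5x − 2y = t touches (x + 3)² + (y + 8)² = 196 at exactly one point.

t = 1 ± 14√29

For a tangent, require d(centre, line) = r = 14.
|5·(−3) − 2·(−8) − t| / √29 = 14
|t − (1)| = 14√29.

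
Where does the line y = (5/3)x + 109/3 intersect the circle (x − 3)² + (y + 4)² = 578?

(−20, 3) and (−14, 13)

Express y = (109 + 5x)/3 and substitute into the circle:
34x² + 1156x + 9520 = 0  ⟹  x² + 34x + 280 = 0
x = −14 or x = −20, giving (−14, 13) and (−20, 3).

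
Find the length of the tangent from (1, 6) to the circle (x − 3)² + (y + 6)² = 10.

√138

With centre O = (3, −6), |OP|² = 148 and r² = 10.
Power of the point: PT² = |PO|² − r² = 138, so PT = √138.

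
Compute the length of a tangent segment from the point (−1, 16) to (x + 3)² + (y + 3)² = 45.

Centre (−3, −3), r² = 45. |PO|² = (2)² + (19)² = 365.
The tangent meets the radius at right angles, so tangent² = |PO|² − r² = 365 − 45 = 320.

8√5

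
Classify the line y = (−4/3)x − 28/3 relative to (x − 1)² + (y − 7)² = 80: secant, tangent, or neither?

d² = (4·1 + 3·7 − (−28))²/25 = 2809/25; r² = 80.
Since d² > r², the line lies outside the circle.

neither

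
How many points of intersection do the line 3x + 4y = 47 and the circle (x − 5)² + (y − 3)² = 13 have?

Centre (5, 3), r² = 13. Distance² from centre to line = (−20)²/25 = 16.
Since d² > r², the line lies outside the circle.

0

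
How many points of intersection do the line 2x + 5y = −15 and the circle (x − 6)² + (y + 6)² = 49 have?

Centre (6, −6), r² = 49. Distance² from centre to line = (−3)²/29 = 9/29.
Since d² < r², the line cuts the circle twice.

2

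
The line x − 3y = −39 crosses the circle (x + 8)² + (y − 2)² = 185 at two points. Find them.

(−21, 6) and (0, 13)

Express y = (39 + x)/3 and substitute into the circle:
10x² + 210x = 0  ⟹  x² + 21x = 0
x = 0 or x = −21, giving (0, 13) and (−21, 6).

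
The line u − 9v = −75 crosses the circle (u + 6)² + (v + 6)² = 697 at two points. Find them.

From the line, v = (75 + u)/9. Substituting:
82u² + 1230u − 36900 = 0  ⟹  u² + 15u − 450 = 0
u = 15 or u = −30, giving (15, 10) and (−30, 5).

(−30, 5) and (15, 10)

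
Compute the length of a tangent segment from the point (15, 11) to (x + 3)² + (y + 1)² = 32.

Centre (−3, −1), r² = 32. |PO|² = (18)² + (12)² = 468.
Power of the point: PT² = |PO|² − r² = 436, so PT = 2√109.

2√109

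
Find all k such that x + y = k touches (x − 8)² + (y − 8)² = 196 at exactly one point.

k = 16 ± 14√2

For a tangent, require d(centre, line) = r = 14.
|1·8 + 1·8 − k| / √2 = 14
|k − (16)| = 14√2.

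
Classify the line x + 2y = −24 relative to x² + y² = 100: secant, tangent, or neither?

Substituting the line into the circle gives 5x² + 48x + 176 = 0.
Discriminant = (48)² − 4·5·(176) = −1216 < 0.
No real roots: the line does not meet the circle.

neither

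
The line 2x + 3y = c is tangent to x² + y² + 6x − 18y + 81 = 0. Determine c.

The line touches the circle iff its distance from (−3, 9) is 3:
|2·(−3) + 3·9 − c| / √13 = 3
|c − (21)| = 3√13.

c = 21 ± 3√13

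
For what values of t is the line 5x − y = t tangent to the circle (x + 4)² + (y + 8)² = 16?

The line touches the circle iff its distance from (−4, −8) is 4:
|5·(−4) − 1·(−8) − t| / √26 = 4
|t − (−12)| = 4√26.

t = −12 ± 4√26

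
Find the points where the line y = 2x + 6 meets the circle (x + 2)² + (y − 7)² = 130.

(−5, −4) and (5, 16)

Express y = 2x + 6 and substitute into the circle:
5x² − 125 = 0  ⟹  x² − 25 = 0
x = 5 or x = −5, giving (5, 16) and (−5, −4).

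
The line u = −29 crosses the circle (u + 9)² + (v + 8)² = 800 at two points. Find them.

(−29, −28) and (−29, 12)

The line gives u = −29. Substituting into the circle:
v² + 16v − 336 = 0
v = 12 or v = −28, giving (−29, 12) and (−29, −28).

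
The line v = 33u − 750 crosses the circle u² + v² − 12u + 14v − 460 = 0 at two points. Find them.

(22, −24) and (23, 9)

Substitute v = 33u − 750:
1090u² − 49050u + 551540 = 0  ⟹  u² − 45u + 506 = 0
u = 23 or u = 22, giving (23, 9) and (22, −24).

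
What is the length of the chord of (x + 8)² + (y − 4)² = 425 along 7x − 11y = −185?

3√170

Substitute y = (185 + 7x)/11:
170x² + 3910x − 23800 = 0  ⟹  x² + 23x − 140 = 0
x = 5 or x = −28, giving (5, 20) and (−28, −1).
Chord length = distance between (5, 20) and (−28, −1) = √1530 = 3√170.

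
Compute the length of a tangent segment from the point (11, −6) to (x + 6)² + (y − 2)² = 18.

Centre (−6, 2), r² = 18. |PO|² = (17)² + (−8)² = 353.
Power of the point: PT² = |PO|² − r² = 335, so PT = √335.

√335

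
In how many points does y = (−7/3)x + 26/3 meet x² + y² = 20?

2

Substituting the line into the circle gives 58x² − 364x + 496 = 0.
Δ = 132496 − 115072 = 17424.
Two real roots: the line is a secant.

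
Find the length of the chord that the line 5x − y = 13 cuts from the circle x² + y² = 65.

3√26

The distance from (0, 0) to the line is 13/√26, and r² = 65.
Chord = 2√(r² − d²) = 2·√(117/2) = 3√26.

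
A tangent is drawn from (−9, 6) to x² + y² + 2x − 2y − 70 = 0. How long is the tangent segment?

√17

The centre is (−1, 1) and r = 6√2. The square of the distance from P to the centre is 64 + 25 = 89.
Power of the point: PT² = |PO|² − r² = 17, so PT = √17.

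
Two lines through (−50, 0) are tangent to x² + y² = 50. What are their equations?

x + 7y = −50 and x − 7y = −50

A line y − (0) = m(x − (−50)) is tangent when its distance from (0, 0) is 5√2:
[m·(50) − (0)]² = 50(m² + 1)
49m² − 1 = 0, so m = −1/7 or m = 1/7.
Through (−50, 0) these give x + 7y = −50 and x − 7y = −50.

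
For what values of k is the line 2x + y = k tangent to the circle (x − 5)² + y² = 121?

k = 10 ± 11√5

For a tangent, require d(centre, line) = r = 11.
|2·5 + 1·0 − k| / √5 = 11
|k − (10)| = 11√5.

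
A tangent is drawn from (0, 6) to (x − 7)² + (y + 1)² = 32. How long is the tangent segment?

With centre O = (7, −1), |OP|² = 98 and r² = 32.
The tangent meets the radius at right angles, so tangent² = |PO|² − r² = 98 − 32 = 66.

√66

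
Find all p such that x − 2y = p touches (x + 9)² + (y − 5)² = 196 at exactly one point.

p = −19 ± 14√5

The line touches the circle iff its distance from (−9, 5) is 14:
|1·(−9) − 2·5 − p| / √5 = 14
|p − (−19)| = 14√5.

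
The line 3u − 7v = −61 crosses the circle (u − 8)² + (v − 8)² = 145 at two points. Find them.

(−4, 7) and (17, 16)

Substitute v = (61 + 3u)/7:
58u² − 754u − 3944 = 0  ⟹  u² − 13u − 68 = 0
u = 17 or u = −4, giving (17, 16) and (−4, 7).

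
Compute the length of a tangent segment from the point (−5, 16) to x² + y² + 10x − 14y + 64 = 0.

√71

Centre (−5, 7), r² = 10. |PO|² = (0)² + (9)² = 81.
Power of the point: PT² = |PO|² − r² = 71, so PT = √71.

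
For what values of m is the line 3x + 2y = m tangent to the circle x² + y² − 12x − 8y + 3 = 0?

For a tangent, require d(centre, line) = r = 7.
|3·6 + 2·4 − m| / √13 = 7
|m − (26)| = 7√13.

m = 26 ± 7√13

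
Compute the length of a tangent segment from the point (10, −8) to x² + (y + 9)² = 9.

The centre is (0, −9) and r = 3. The square of the distance from P to the centre is 100 + 1 = 101.
The tangent meets the radius at right angles, so tangent² = |PO|² − r² = 101 − 9 = 92.

2√23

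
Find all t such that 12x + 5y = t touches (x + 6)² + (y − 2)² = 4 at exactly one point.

t = −88 or t = −36

For a tangent, require d(centre, line) = r = 2.
|12·(−6) + 5·2 − t| / √169 = 2
|t − (−62)| = 2·13, so t = −36 or t = −88.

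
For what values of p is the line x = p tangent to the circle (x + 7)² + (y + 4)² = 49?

For a tangent, require d(centre, line) = r = 7.
|1·(−7) + 0·(−4) − p| / √1 = 7
|p − (−7)| = 7, so p = 0 or p = −14.

p = −14 or p = 0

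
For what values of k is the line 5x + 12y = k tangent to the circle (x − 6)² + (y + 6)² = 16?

For a tangent, require d(centre, line) = r = 4.
|5·6 + 12·(−6) − k| / √169 = 4
|k − (−42)| = 4·13, so k = 10 or k = −94.

k = −94 or k = 10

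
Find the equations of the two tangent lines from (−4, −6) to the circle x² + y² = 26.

x − 5y = 26 and 5x + y = −26

Write the tangent as mx − y + (−6 − m·(−4)) = 0 and set its distance from the centre to √26:
[m·(4) − (6)]² = 26(m² + 1)
5m² + 24m − 5 = 0, so m = 1/5 or m = −5.
Through (−4, −6) these give x − 5y = 26 and 5x + y = −26.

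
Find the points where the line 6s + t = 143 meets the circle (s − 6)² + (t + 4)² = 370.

(23, 5) and (25, −7)

From the line, t = −6s + 143. Substituting:
37s² − 1776s + 21275 = 0  ⟹  s² − 48s + 575 = 0
s = 25 or s = 23, giving (25, −7) and (23, 5).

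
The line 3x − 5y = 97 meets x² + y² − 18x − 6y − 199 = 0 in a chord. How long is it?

From the line, y = (−97 + 3x)/5. Substituting:
34x² − 1122x + 7344 = 0  ⟹  x² − 33x + 216 = 0
x = 24 or x = 9, giving (24, −5) and (9, −14).
Chord length = distance between (24, −5) and (9, −14) = √306 = 3√34.

3√34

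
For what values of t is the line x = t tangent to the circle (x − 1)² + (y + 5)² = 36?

t = −5 or t = 7

Tangency holds when the distance from the centre (1, −5) to the line equals the radius 6:
|1·1 + 0·(−5) − t| / √1 = 6
|t − (1)| = 6, so t = 7 or t = −5.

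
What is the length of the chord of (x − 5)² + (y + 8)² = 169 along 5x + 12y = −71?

The distance from (5, −8) to the line is 0/√169, and r² = 169.
Chord = 2√(r² − d²) = 2·√(169) = 26.

26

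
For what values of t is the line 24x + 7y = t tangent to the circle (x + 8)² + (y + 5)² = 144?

t = −527 or t = 73

For a tangent, require d(centre, line) = r = 12.
|24·(−8) + 7·(−5) − t| / √625 = 12
|t − (−227)| = 12·25, so t = 73 or t = −527.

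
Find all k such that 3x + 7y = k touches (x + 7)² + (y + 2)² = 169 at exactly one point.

The line touches the circle iff its distance from (−7, −2) is 13:
|3·(−7) + 7·(−2) − k| / √58 = 13
|k − (−35)| = 13√58.

k = −35 ± 13√58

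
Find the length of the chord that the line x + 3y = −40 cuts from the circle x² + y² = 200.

Centre (0, 0), r² = 200. Perpendicular distance d from centre to line = |40| / √10 = 40/√10.
Half the chord is √(r² − d²) = √(40), so the full chord is 4√10.

4√10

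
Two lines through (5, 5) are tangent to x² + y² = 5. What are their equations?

Let a tangent through (5, 5) have slope m. Its distance from (0, 0) must equal √5:
(−5m − (−5))² = 5(m² + 1)
2m² − 5m + 2 = 0, so m = 1/2 or m = 2.
With m = 1/2: x − 2y = −5. With m = 2: 2x − y = 5.

x − 2y = −5 and 2x − y = 5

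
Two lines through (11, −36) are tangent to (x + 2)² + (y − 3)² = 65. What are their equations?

8x + y = 52 and 7x + 4y = −67

Let a tangent through (11, −36) have slope m. Its distance from (−2, 3) must equal √65:
(−13m − (39))² = 65(m² + 1)
4m² + 39m + 56 = 0, so m = −8 or m = −7/4.
Through (11, −36) these give 8x + y = 52 and 7x + 4y = −67.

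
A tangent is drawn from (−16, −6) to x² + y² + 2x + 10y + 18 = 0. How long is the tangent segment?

The centre is (−1, −5) and r = 2√2. The square of the distance from P to the centre is 225 + 1 = 226.
The tangent meets the radius at right angles, so tangent² = |PO|² − r² = 226 − 8 = 218.

√218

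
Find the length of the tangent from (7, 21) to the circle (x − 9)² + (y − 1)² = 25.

√379

With centre O = (9, 1), |OP|² = 404 and r² = 25.
The tangent meets the radius at right angles, so tangent² = |PO|² − r² = 404 − 25 = 379.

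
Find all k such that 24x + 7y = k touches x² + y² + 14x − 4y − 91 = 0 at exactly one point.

k = −454 or k = 146

For a tangent, require d(centre, line) = r = 12.
|24·(−7) + 7·2 − k| / √625 = 12
|k − (−154)| = 12·25, so k = 146 or k = −454.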